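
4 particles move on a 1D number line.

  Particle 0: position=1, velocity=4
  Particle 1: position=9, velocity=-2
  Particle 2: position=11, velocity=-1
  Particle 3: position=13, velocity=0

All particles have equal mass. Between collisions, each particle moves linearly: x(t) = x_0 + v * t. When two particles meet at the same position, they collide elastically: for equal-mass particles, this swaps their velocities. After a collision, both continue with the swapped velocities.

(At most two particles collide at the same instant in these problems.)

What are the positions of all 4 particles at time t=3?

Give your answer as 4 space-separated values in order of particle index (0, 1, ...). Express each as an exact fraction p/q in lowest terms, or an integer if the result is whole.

Collision at t=4/3: particles 0 and 1 swap velocities; positions: p0=19/3 p1=19/3 p2=29/3 p3=13; velocities now: v0=-2 v1=4 v2=-1 v3=0
Collision at t=2: particles 1 and 2 swap velocities; positions: p0=5 p1=9 p2=9 p3=13; velocities now: v0=-2 v1=-1 v2=4 v3=0
Collision at t=3: particles 2 and 3 swap velocities; positions: p0=3 p1=8 p2=13 p3=13; velocities now: v0=-2 v1=-1 v2=0 v3=4
Advance to t=3 (no further collisions before then); velocities: v0=-2 v1=-1 v2=0 v3=4; positions = 3 8 13 13

Answer: 3 8 13 13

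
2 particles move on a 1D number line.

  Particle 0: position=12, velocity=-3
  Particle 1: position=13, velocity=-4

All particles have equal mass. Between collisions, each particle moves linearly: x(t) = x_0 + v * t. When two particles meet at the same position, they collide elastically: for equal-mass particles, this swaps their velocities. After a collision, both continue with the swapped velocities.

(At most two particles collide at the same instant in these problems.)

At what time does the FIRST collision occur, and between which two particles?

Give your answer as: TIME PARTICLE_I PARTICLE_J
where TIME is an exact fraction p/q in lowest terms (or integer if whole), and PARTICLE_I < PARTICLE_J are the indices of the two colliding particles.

Answer: 1 0 1

Derivation:
Pair (0,1): pos 12,13 vel -3,-4 -> gap=1, closing at 1/unit, collide at t=1
Earliest collision: t=1 between 0 and 1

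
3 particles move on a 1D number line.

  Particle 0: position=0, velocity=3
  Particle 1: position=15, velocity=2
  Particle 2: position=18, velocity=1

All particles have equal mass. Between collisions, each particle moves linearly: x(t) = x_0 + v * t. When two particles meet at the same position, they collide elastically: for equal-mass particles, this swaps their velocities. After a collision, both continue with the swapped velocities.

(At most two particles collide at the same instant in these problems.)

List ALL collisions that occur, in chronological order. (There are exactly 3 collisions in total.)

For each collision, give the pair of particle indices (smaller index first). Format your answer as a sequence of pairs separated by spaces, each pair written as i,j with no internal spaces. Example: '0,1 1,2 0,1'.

Answer: 1,2 0,1 1,2

Derivation:
Collision at t=3: particles 1 and 2 swap velocities; positions: p0=9 p1=21 p2=21; velocities now: v0=3 v1=1 v2=2
Collision at t=9: particles 0 and 1 swap velocities; positions: p0=27 p1=27 p2=33; velocities now: v0=1 v1=3 v2=2
Collision at t=15: particles 1 and 2 swap velocities; positions: p0=33 p1=45 p2=45; velocities now: v0=1 v1=2 v2=3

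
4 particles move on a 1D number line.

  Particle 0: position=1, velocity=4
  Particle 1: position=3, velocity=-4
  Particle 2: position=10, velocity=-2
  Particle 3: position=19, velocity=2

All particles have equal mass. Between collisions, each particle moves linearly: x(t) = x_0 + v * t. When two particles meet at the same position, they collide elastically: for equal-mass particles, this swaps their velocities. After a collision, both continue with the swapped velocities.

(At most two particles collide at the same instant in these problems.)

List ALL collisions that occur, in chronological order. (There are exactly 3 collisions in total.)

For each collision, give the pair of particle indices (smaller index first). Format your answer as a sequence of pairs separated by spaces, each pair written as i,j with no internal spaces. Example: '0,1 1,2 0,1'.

Answer: 0,1 1,2 2,3

Derivation:
Collision at t=1/4: particles 0 and 1 swap velocities; positions: p0=2 p1=2 p2=19/2 p3=39/2; velocities now: v0=-4 v1=4 v2=-2 v3=2
Collision at t=3/2: particles 1 and 2 swap velocities; positions: p0=-3 p1=7 p2=7 p3=22; velocities now: v0=-4 v1=-2 v2=4 v3=2
Collision at t=9: particles 2 and 3 swap velocities; positions: p0=-33 p1=-8 p2=37 p3=37; velocities now: v0=-4 v1=-2 v2=2 v3=4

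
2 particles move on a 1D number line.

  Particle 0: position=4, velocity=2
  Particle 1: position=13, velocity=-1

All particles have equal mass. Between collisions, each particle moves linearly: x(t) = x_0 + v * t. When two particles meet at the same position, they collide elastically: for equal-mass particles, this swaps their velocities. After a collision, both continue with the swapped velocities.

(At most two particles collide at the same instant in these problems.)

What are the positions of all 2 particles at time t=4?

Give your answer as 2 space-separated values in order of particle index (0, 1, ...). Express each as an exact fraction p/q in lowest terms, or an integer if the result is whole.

Answer: 9 12

Derivation:
Collision at t=3: particles 0 and 1 swap velocities; positions: p0=10 p1=10; velocities now: v0=-1 v1=2
Advance to t=4 (no further collisions before then); velocities: v0=-1 v1=2; positions = 9 12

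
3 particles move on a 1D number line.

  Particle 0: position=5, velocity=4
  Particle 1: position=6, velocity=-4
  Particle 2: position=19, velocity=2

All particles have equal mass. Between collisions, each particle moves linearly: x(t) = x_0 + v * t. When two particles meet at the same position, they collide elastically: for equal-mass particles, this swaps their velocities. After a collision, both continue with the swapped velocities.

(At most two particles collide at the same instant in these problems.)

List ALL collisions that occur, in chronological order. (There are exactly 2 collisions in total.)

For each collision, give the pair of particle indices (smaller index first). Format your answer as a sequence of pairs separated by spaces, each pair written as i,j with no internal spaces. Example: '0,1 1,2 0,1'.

Answer: 0,1 1,2

Derivation:
Collision at t=1/8: particles 0 and 1 swap velocities; positions: p0=11/2 p1=11/2 p2=77/4; velocities now: v0=-4 v1=4 v2=2
Collision at t=7: particles 1 and 2 swap velocities; positions: p0=-22 p1=33 p2=33; velocities now: v0=-4 v1=2 v2=4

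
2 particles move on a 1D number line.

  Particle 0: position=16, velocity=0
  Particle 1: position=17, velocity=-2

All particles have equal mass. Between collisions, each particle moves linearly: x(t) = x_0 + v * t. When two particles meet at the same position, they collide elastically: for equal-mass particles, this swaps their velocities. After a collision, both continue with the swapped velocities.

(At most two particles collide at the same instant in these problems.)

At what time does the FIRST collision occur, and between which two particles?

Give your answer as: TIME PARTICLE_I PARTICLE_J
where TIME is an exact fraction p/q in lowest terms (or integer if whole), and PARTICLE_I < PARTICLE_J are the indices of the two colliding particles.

Pair (0,1): pos 16,17 vel 0,-2 -> gap=1, closing at 2/unit, collide at t=1/2
Earliest collision: t=1/2 between 0 and 1

Answer: 1/2 0 1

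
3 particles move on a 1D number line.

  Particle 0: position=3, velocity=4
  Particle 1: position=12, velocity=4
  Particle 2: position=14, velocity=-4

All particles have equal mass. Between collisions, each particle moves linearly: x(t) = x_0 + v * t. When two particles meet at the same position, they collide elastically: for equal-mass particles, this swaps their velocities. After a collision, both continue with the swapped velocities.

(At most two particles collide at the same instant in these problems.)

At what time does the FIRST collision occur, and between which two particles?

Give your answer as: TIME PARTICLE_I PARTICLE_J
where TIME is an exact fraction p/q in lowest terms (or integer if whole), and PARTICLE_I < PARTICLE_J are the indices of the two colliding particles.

Answer: 1/4 1 2

Derivation:
Pair (0,1): pos 3,12 vel 4,4 -> not approaching (rel speed 0 <= 0)
Pair (1,2): pos 12,14 vel 4,-4 -> gap=2, closing at 8/unit, collide at t=1/4
Earliest collision: t=1/4 between 1 and 2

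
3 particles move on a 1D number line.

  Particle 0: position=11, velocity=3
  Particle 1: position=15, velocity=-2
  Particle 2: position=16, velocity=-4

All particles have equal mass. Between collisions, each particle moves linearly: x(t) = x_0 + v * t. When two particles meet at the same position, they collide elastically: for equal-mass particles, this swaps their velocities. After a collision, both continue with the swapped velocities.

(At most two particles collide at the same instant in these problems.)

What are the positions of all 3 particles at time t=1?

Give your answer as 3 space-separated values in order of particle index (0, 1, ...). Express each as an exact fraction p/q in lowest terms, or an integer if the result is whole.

Collision at t=1/2: particles 1 and 2 swap velocities; positions: p0=25/2 p1=14 p2=14; velocities now: v0=3 v1=-4 v2=-2
Collision at t=5/7: particles 0 and 1 swap velocities; positions: p0=92/7 p1=92/7 p2=95/7; velocities now: v0=-4 v1=3 v2=-2
Collision at t=4/5: particles 1 and 2 swap velocities; positions: p0=64/5 p1=67/5 p2=67/5; velocities now: v0=-4 v1=-2 v2=3
Advance to t=1 (no further collisions before then); velocities: v0=-4 v1=-2 v2=3; positions = 12 13 14

Answer: 12 13 14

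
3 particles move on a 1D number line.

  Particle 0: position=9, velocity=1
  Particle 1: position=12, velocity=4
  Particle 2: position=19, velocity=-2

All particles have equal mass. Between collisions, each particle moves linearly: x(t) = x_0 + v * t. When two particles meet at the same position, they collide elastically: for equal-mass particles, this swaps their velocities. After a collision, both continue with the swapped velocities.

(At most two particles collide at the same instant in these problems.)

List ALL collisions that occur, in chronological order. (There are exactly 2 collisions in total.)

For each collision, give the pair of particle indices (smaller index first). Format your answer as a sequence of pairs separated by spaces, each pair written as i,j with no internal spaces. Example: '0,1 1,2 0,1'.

Collision at t=7/6: particles 1 and 2 swap velocities; positions: p0=61/6 p1=50/3 p2=50/3; velocities now: v0=1 v1=-2 v2=4
Collision at t=10/3: particles 0 and 1 swap velocities; positions: p0=37/3 p1=37/3 p2=76/3; velocities now: v0=-2 v1=1 v2=4

Answer: 1,2 0,1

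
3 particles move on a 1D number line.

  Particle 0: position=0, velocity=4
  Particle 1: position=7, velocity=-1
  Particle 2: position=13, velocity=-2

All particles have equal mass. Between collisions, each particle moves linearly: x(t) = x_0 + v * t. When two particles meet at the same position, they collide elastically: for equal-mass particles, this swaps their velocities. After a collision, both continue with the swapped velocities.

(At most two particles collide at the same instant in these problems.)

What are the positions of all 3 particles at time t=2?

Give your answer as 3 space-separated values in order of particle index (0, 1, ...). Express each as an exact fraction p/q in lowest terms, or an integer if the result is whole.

Answer: 5 8 9

Derivation:
Collision at t=7/5: particles 0 and 1 swap velocities; positions: p0=28/5 p1=28/5 p2=51/5; velocities now: v0=-1 v1=4 v2=-2
Advance to t=2 (no further collisions before then); velocities: v0=-1 v1=4 v2=-2; positions = 5 8 9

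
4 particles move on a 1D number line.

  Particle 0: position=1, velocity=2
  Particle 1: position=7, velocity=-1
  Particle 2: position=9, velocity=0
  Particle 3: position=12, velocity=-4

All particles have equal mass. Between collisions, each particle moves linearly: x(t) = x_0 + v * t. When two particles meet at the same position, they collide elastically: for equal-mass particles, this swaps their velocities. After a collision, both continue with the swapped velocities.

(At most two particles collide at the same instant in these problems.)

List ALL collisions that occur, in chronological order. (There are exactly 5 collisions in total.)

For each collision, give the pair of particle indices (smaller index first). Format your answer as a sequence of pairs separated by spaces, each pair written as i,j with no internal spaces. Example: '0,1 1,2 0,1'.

Collision at t=3/4: particles 2 and 3 swap velocities; positions: p0=5/2 p1=25/4 p2=9 p3=9; velocities now: v0=2 v1=-1 v2=-4 v3=0
Collision at t=5/3: particles 1 and 2 swap velocities; positions: p0=13/3 p1=16/3 p2=16/3 p3=9; velocities now: v0=2 v1=-4 v2=-1 v3=0
Collision at t=11/6: particles 0 and 1 swap velocities; positions: p0=14/3 p1=14/3 p2=31/6 p3=9; velocities now: v0=-4 v1=2 v2=-1 v3=0
Collision at t=2: particles 1 and 2 swap velocities; positions: p0=4 p1=5 p2=5 p3=9; velocities now: v0=-4 v1=-1 v2=2 v3=0
Collision at t=4: particles 2 and 3 swap velocities; positions: p0=-4 p1=3 p2=9 p3=9; velocities now: v0=-4 v1=-1 v2=0 v3=2

Answer: 2,3 1,2 0,1 1,2 2,3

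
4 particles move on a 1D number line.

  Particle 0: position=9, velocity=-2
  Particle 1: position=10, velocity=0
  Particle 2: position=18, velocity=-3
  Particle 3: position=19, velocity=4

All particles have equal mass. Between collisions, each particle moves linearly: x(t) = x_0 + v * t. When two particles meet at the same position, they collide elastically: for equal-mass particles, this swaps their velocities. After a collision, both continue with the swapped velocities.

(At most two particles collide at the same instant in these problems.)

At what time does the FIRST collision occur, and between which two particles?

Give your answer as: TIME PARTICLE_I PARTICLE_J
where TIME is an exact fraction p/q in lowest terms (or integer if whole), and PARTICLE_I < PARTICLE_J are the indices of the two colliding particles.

Answer: 8/3 1 2

Derivation:
Pair (0,1): pos 9,10 vel -2,0 -> not approaching (rel speed -2 <= 0)
Pair (1,2): pos 10,18 vel 0,-3 -> gap=8, closing at 3/unit, collide at t=8/3
Pair (2,3): pos 18,19 vel -3,4 -> not approaching (rel speed -7 <= 0)
Earliest collision: t=8/3 between 1 and 2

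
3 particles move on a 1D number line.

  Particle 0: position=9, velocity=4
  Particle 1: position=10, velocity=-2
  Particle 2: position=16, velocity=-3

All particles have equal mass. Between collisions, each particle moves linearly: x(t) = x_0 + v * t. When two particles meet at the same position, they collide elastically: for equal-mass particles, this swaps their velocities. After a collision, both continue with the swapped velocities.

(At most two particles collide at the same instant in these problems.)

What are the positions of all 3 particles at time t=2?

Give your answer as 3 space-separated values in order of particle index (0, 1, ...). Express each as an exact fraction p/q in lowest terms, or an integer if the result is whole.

Answer: 6 10 17

Derivation:
Collision at t=1/6: particles 0 and 1 swap velocities; positions: p0=29/3 p1=29/3 p2=31/2; velocities now: v0=-2 v1=4 v2=-3
Collision at t=1: particles 1 and 2 swap velocities; positions: p0=8 p1=13 p2=13; velocities now: v0=-2 v1=-3 v2=4
Advance to t=2 (no further collisions before then); velocities: v0=-2 v1=-3 v2=4; positions = 6 10 17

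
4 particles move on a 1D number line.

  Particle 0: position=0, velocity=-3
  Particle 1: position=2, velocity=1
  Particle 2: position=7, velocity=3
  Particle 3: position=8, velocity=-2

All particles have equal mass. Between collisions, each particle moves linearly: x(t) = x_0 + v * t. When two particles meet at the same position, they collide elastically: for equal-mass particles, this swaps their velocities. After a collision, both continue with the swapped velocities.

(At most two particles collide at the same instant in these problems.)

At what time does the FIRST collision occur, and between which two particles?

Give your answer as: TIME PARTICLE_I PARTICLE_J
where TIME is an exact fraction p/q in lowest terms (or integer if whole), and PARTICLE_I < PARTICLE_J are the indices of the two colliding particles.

Answer: 1/5 2 3

Derivation:
Pair (0,1): pos 0,2 vel -3,1 -> not approaching (rel speed -4 <= 0)
Pair (1,2): pos 2,7 vel 1,3 -> not approaching (rel speed -2 <= 0)
Pair (2,3): pos 7,8 vel 3,-2 -> gap=1, closing at 5/unit, collide at t=1/5
Earliest collision: t=1/5 between 2 and 3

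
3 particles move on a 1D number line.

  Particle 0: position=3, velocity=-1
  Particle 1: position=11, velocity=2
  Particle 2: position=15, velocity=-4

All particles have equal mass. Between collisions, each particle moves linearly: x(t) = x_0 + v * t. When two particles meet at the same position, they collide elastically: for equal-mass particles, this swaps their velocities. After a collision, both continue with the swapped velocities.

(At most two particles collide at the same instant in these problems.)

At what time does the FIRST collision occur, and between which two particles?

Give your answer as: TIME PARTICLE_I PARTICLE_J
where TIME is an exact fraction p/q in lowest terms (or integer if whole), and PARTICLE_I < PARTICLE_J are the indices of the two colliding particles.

Pair (0,1): pos 3,11 vel -1,2 -> not approaching (rel speed -3 <= 0)
Pair (1,2): pos 11,15 vel 2,-4 -> gap=4, closing at 6/unit, collide at t=2/3
Earliest collision: t=2/3 between 1 and 2

Answer: 2/3 1 2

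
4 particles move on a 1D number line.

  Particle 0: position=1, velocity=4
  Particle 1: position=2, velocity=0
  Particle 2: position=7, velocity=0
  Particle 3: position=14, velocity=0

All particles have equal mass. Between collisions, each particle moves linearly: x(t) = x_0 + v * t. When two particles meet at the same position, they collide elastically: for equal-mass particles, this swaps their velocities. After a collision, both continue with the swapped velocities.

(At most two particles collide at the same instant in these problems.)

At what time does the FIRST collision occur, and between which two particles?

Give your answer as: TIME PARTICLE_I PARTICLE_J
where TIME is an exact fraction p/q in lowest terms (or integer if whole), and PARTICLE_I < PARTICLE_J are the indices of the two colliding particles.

Pair (0,1): pos 1,2 vel 4,0 -> gap=1, closing at 4/unit, collide at t=1/4
Pair (1,2): pos 2,7 vel 0,0 -> not approaching (rel speed 0 <= 0)
Pair (2,3): pos 7,14 vel 0,0 -> not approaching (rel speed 0 <= 0)
Earliest collision: t=1/4 between 0 and 1

Answer: 1/4 0 1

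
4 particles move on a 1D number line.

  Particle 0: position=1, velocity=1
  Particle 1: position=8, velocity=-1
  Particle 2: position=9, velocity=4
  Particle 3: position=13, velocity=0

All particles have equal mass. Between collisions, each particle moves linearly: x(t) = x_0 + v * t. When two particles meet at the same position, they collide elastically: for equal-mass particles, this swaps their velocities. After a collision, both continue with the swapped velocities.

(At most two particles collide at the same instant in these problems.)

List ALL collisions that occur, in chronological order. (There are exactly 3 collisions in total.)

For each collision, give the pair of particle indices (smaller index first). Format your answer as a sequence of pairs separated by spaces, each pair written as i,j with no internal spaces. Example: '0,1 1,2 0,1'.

Answer: 2,3 0,1 1,2

Derivation:
Collision at t=1: particles 2 and 3 swap velocities; positions: p0=2 p1=7 p2=13 p3=13; velocities now: v0=1 v1=-1 v2=0 v3=4
Collision at t=7/2: particles 0 and 1 swap velocities; positions: p0=9/2 p1=9/2 p2=13 p3=23; velocities now: v0=-1 v1=1 v2=0 v3=4
Collision at t=12: particles 1 and 2 swap velocities; positions: p0=-4 p1=13 p2=13 p3=57; velocities now: v0=-1 v1=0 v2=1 v3=4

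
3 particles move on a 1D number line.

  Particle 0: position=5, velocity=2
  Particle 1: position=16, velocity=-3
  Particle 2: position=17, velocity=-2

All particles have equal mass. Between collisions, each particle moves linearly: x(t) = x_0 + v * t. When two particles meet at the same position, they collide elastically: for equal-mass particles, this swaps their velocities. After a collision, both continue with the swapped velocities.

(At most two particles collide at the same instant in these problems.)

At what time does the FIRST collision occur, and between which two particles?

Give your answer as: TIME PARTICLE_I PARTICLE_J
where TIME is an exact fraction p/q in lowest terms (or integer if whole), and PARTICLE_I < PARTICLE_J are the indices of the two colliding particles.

Pair (0,1): pos 5,16 vel 2,-3 -> gap=11, closing at 5/unit, collide at t=11/5
Pair (1,2): pos 16,17 vel -3,-2 -> not approaching (rel speed -1 <= 0)
Earliest collision: t=11/5 between 0 and 1

Answer: 11/5 0 1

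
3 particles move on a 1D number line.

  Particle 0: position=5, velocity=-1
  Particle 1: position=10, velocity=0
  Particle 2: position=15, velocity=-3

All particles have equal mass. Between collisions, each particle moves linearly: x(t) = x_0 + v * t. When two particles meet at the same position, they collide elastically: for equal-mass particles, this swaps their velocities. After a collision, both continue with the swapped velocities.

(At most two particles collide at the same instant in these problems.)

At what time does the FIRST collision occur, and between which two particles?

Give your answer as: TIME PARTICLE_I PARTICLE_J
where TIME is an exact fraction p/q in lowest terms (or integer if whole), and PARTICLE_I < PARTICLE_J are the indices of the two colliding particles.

Pair (0,1): pos 5,10 vel -1,0 -> not approaching (rel speed -1 <= 0)
Pair (1,2): pos 10,15 vel 0,-3 -> gap=5, closing at 3/unit, collide at t=5/3
Earliest collision: t=5/3 between 1 and 2

Answer: 5/3 1 2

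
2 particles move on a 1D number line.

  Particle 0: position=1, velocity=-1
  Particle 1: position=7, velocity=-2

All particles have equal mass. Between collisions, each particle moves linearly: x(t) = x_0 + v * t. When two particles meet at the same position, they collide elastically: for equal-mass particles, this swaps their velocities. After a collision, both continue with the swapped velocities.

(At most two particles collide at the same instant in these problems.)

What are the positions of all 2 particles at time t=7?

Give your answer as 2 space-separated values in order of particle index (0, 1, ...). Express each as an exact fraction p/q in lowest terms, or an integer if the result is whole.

Answer: -7 -6

Derivation:
Collision at t=6: particles 0 and 1 swap velocities; positions: p0=-5 p1=-5; velocities now: v0=-2 v1=-1
Advance to t=7 (no further collisions before then); velocities: v0=-2 v1=-1; positions = -7 -6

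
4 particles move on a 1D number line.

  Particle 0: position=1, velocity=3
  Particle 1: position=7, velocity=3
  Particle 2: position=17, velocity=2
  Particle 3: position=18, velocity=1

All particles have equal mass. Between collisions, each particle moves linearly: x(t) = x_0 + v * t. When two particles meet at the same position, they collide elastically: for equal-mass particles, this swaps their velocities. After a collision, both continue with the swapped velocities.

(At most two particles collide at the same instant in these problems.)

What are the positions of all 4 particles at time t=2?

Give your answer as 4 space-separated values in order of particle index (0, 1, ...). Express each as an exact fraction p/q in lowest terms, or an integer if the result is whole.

Collision at t=1: particles 2 and 3 swap velocities; positions: p0=4 p1=10 p2=19 p3=19; velocities now: v0=3 v1=3 v2=1 v3=2
Advance to t=2 (no further collisions before then); velocities: v0=3 v1=3 v2=1 v3=2; positions = 7 13 20 21

Answer: 7 13 20 21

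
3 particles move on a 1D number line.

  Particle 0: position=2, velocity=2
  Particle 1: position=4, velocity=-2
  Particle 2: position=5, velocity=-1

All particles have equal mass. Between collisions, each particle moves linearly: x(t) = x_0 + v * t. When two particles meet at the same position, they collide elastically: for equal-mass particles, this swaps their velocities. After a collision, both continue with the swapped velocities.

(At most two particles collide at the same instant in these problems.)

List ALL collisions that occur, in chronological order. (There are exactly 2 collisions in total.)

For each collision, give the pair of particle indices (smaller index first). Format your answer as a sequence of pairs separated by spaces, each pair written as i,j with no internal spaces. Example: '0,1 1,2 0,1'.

Answer: 0,1 1,2

Derivation:
Collision at t=1/2: particles 0 and 1 swap velocities; positions: p0=3 p1=3 p2=9/2; velocities now: v0=-2 v1=2 v2=-1
Collision at t=1: particles 1 and 2 swap velocities; positions: p0=2 p1=4 p2=4; velocities now: v0=-2 v1=-1 v2=2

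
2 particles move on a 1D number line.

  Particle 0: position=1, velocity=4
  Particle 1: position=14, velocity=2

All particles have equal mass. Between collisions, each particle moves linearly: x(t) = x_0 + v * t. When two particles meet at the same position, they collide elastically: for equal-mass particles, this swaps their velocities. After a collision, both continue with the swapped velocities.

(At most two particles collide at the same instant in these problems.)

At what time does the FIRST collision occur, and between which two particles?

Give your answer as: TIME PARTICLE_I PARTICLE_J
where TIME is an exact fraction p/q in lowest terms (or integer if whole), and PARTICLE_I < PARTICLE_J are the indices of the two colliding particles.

Pair (0,1): pos 1,14 vel 4,2 -> gap=13, closing at 2/unit, collide at t=13/2
Earliest collision: t=13/2 between 0 and 1

Answer: 13/2 0 1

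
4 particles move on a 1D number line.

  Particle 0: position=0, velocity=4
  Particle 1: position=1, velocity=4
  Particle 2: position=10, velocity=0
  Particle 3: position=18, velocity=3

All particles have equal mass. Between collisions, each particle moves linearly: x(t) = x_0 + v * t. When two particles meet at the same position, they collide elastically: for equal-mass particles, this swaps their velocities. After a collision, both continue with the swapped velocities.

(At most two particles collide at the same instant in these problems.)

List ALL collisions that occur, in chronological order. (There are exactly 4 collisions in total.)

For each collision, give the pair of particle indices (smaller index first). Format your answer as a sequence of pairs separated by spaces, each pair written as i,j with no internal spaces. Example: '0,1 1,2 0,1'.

Collision at t=9/4: particles 1 and 2 swap velocities; positions: p0=9 p1=10 p2=10 p3=99/4; velocities now: v0=4 v1=0 v2=4 v3=3
Collision at t=5/2: particles 0 and 1 swap velocities; positions: p0=10 p1=10 p2=11 p3=51/2; velocities now: v0=0 v1=4 v2=4 v3=3
Collision at t=17: particles 2 and 3 swap velocities; positions: p0=10 p1=68 p2=69 p3=69; velocities now: v0=0 v1=4 v2=3 v3=4
Collision at t=18: particles 1 and 2 swap velocities; positions: p0=10 p1=72 p2=72 p3=73; velocities now: v0=0 v1=3 v2=4 v3=4

Answer: 1,2 0,1 2,3 1,2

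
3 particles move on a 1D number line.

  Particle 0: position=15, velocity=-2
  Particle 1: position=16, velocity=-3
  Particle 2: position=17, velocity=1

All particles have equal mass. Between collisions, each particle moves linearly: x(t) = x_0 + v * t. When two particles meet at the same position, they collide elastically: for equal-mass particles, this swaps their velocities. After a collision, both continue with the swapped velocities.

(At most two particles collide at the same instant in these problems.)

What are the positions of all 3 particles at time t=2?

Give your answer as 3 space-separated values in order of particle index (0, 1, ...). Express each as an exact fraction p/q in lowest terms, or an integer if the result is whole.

Collision at t=1: particles 0 and 1 swap velocities; positions: p0=13 p1=13 p2=18; velocities now: v0=-3 v1=-2 v2=1
Advance to t=2 (no further collisions before then); velocities: v0=-3 v1=-2 v2=1; positions = 10 11 19

Answer: 10 11 19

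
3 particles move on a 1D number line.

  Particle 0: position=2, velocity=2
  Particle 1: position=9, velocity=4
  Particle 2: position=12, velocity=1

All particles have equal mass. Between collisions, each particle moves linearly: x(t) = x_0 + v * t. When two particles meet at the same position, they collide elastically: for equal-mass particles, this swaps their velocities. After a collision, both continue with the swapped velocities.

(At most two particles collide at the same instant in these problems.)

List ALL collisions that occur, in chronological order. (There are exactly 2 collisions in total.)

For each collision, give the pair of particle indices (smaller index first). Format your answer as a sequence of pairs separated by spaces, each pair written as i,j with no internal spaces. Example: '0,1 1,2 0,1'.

Answer: 1,2 0,1

Derivation:
Collision at t=1: particles 1 and 2 swap velocities; positions: p0=4 p1=13 p2=13; velocities now: v0=2 v1=1 v2=4
Collision at t=10: particles 0 and 1 swap velocities; positions: p0=22 p1=22 p2=49; velocities now: v0=1 v1=2 v2=4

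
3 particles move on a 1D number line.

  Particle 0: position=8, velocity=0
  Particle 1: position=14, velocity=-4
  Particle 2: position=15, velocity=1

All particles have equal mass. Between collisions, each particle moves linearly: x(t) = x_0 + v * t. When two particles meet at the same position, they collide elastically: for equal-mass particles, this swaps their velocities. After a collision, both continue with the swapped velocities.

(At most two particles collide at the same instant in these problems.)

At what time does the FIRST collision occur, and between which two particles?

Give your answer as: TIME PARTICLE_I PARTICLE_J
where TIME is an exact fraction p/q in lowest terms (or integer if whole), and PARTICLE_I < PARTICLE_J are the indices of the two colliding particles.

Pair (0,1): pos 8,14 vel 0,-4 -> gap=6, closing at 4/unit, collide at t=3/2
Pair (1,2): pos 14,15 vel -4,1 -> not approaching (rel speed -5 <= 0)
Earliest collision: t=3/2 between 0 and 1

Answer: 3/2 0 1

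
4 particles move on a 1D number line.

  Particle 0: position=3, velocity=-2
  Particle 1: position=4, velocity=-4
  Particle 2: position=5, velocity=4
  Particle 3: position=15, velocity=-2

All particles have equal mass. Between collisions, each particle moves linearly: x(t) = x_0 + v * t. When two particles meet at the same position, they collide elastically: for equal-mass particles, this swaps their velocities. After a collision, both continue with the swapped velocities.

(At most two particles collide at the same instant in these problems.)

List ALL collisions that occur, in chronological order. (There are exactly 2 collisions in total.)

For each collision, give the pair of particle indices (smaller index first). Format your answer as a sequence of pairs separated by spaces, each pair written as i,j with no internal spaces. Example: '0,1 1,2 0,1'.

Answer: 0,1 2,3

Derivation:
Collision at t=1/2: particles 0 and 1 swap velocities; positions: p0=2 p1=2 p2=7 p3=14; velocities now: v0=-4 v1=-2 v2=4 v3=-2
Collision at t=5/3: particles 2 and 3 swap velocities; positions: p0=-8/3 p1=-1/3 p2=35/3 p3=35/3; velocities now: v0=-4 v1=-2 v2=-2 v3=4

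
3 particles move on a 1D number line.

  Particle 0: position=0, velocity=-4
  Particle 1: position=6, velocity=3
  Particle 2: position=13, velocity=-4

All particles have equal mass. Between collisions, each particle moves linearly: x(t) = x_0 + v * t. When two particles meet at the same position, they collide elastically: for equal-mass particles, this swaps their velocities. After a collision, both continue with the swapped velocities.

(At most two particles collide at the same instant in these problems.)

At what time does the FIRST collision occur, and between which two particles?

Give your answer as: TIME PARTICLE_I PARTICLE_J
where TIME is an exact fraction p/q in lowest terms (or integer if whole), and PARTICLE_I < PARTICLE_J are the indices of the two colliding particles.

Answer: 1 1 2

Derivation:
Pair (0,1): pos 0,6 vel -4,3 -> not approaching (rel speed -7 <= 0)
Pair (1,2): pos 6,13 vel 3,-4 -> gap=7, closing at 7/unit, collide at t=1
Earliest collision: t=1 between 1 and 2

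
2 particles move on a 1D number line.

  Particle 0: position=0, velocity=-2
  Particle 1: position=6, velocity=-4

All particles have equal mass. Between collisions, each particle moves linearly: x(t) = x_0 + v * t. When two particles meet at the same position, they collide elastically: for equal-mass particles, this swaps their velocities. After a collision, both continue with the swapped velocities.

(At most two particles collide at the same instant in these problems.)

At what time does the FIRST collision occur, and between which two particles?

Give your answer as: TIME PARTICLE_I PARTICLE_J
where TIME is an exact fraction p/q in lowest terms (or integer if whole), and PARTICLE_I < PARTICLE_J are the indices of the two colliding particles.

Pair (0,1): pos 0,6 vel -2,-4 -> gap=6, closing at 2/unit, collide at t=3
Earliest collision: t=3 between 0 and 1

Answer: 3 0 1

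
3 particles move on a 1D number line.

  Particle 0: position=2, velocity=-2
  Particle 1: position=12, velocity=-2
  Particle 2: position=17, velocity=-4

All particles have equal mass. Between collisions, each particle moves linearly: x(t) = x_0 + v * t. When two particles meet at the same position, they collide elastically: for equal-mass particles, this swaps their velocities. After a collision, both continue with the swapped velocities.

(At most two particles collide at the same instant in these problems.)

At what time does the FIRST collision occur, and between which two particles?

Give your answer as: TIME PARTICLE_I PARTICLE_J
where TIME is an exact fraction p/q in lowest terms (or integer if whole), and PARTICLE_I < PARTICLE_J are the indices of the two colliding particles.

Answer: 5/2 1 2

Derivation:
Pair (0,1): pos 2,12 vel -2,-2 -> not approaching (rel speed 0 <= 0)
Pair (1,2): pos 12,17 vel -2,-4 -> gap=5, closing at 2/unit, collide at t=5/2
Earliest collision: t=5/2 between 1 and 2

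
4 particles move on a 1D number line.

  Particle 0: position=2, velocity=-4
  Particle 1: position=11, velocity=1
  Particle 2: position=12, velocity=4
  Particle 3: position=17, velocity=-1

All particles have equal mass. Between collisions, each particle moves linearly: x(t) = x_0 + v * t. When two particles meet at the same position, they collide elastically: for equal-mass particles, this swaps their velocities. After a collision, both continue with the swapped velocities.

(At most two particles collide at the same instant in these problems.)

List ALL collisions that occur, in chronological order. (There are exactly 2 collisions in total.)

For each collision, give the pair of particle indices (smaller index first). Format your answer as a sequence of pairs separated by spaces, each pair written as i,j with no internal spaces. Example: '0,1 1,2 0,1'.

Answer: 2,3 1,2

Derivation:
Collision at t=1: particles 2 and 3 swap velocities; positions: p0=-2 p1=12 p2=16 p3=16; velocities now: v0=-4 v1=1 v2=-1 v3=4
Collision at t=3: particles 1 and 2 swap velocities; positions: p0=-10 p1=14 p2=14 p3=24; velocities now: v0=-4 v1=-1 v2=1 v3=4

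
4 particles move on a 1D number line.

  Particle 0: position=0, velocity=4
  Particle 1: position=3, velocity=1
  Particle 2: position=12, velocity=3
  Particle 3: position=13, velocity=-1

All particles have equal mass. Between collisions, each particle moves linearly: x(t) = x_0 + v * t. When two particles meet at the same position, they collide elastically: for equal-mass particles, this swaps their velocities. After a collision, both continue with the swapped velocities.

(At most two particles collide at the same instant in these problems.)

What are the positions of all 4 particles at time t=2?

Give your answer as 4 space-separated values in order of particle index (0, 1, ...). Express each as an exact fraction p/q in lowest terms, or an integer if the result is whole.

Answer: 5 8 11 18

Derivation:
Collision at t=1/4: particles 2 and 3 swap velocities; positions: p0=1 p1=13/4 p2=51/4 p3=51/4; velocities now: v0=4 v1=1 v2=-1 v3=3
Collision at t=1: particles 0 and 1 swap velocities; positions: p0=4 p1=4 p2=12 p3=15; velocities now: v0=1 v1=4 v2=-1 v3=3
Advance to t=2 (no further collisions before then); velocities: v0=1 v1=4 v2=-1 v3=3; positions = 5 8 11 18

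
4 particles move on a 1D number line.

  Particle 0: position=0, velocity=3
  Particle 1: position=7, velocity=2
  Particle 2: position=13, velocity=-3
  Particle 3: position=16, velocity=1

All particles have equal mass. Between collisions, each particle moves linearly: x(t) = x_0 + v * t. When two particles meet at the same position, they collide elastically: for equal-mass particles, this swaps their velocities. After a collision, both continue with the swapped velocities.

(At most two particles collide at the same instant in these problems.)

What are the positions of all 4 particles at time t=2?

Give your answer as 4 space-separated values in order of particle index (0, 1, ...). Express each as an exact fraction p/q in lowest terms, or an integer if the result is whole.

Answer: 6 7 11 18

Derivation:
Collision at t=6/5: particles 1 and 2 swap velocities; positions: p0=18/5 p1=47/5 p2=47/5 p3=86/5; velocities now: v0=3 v1=-3 v2=2 v3=1
Advance to t=2 (no further collisions before then); velocities: v0=3 v1=-3 v2=2 v3=1; positions = 6 7 11 18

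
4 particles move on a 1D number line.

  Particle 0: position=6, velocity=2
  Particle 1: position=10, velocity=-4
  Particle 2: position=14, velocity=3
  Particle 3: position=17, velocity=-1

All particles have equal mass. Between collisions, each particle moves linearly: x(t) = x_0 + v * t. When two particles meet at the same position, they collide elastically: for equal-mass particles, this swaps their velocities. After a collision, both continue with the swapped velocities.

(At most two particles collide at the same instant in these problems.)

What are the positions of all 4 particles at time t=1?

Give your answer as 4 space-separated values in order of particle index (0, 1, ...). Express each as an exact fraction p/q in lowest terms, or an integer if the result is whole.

Collision at t=2/3: particles 0 and 1 swap velocities; positions: p0=22/3 p1=22/3 p2=16 p3=49/3; velocities now: v0=-4 v1=2 v2=3 v3=-1
Collision at t=3/4: particles 2 and 3 swap velocities; positions: p0=7 p1=15/2 p2=65/4 p3=65/4; velocities now: v0=-4 v1=2 v2=-1 v3=3
Advance to t=1 (no further collisions before then); velocities: v0=-4 v1=2 v2=-1 v3=3; positions = 6 8 16 17

Answer: 6 8 16 17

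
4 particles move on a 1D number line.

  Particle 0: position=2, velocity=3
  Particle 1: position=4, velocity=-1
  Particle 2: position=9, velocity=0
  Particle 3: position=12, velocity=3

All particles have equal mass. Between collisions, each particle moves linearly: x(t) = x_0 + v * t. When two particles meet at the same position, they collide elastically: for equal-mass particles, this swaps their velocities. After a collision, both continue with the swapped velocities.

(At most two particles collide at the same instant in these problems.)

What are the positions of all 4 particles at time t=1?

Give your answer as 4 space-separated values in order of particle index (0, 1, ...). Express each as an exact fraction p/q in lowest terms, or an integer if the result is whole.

Answer: 3 5 9 15

Derivation:
Collision at t=1/2: particles 0 and 1 swap velocities; positions: p0=7/2 p1=7/2 p2=9 p3=27/2; velocities now: v0=-1 v1=3 v2=0 v3=3
Advance to t=1 (no further collisions before then); velocities: v0=-1 v1=3 v2=0 v3=3; positions = 3 5 9 15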